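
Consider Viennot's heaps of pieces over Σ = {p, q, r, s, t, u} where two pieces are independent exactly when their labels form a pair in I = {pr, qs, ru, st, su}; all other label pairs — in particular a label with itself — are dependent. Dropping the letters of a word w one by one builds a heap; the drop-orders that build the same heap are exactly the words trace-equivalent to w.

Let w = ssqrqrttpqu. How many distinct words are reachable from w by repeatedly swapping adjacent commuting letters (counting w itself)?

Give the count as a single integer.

3

drop 0:s onto floor
drop 1:s onto {0:s}
drop 2:q onto floor
drop 3:r onto {1:s, 2:q}
drop 4:q onto {3:r}
drop 5:r onto {4:q}
drop 6:t onto {5:r}
drop 7:t onto {6:t}
drop 8:p onto {7:t}
drop 9:q onto {8:p}
drop 10:u onto {9:q}
ground layer = {0:s, 2:q}
drop-orders for the pieces not yet dropped (sum over which currently-grounded one goes next):
  1 to go: {10} 1
  2 to go: {9,10} 1
  3 to go: {8,9,10} 1
  4 to go: {7,8,9,10} 1
  5 to go: {6,7,8,9,10} 1
  6 to go: {5,6,7,8,9,10} 1
  7 to go: {4,5,6,7,8,9,10} 1
  8 to go: {3,4,5,6,7,8,9,10} 1
  9 to go: {1,3,4,5,6,7,8,9,10} 1  {2,3,4,5,6,7,8,9,10} 1
  if 0:s drops first: 2 orders
  if 2:q drops first: 1 orders
heap linearizations: 3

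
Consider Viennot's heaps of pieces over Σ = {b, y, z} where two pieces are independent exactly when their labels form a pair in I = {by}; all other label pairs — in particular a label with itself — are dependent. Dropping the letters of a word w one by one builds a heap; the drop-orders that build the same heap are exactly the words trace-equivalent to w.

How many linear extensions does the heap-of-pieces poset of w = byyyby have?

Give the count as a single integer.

#0=b has no predecessor
#1=y has no predecessor
#2=y depends on [1:y]
#3=y depends on [2:y]
#4=b depends on [0:b]
#5=y depends on [3:y]
sources: [0:b, 1:y]
N(rest) = Σ N(rest − s) over sources s of rest; N(one piece) = 1:
  size 1 → [4]=1  [5]=1
  size 2 → [0,4]=1  [3,5]=1  [4,5]=2
  size 3 → [0,4,5]=3  [2,3,5]=1  [3,4,5]=3
  size 4 → [0,3,4,5]=6  [1,2,3,5]=1  [2,3,4,5]=4
  first=0(b) contributes 5
  first=1(y) contributes 10
|[w]| = 15

15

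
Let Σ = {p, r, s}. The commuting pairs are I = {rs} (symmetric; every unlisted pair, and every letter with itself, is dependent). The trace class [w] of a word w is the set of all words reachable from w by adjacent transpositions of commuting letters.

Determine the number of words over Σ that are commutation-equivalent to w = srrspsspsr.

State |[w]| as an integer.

drop 0:s onto floor
drop 1:r onto floor
drop 2:r onto {1:r}
drop 3:s onto {0:s}
drop 4:p onto {2:r, 3:s}
drop 5:s onto {4:p}
drop 6:s onto {5:s}
drop 7:p onto {6:s}
drop 8:s onto {7:p}
drop 9:r onto {7:p}
ground layer = {0:s, 1:r}
drop-orders for the pieces not yet dropped (sum over which currently-grounded one goes next):
  1 to go: {8} 1  {9} 1
  2 to go: {8,9} 2
  3 to go: {7,8,9} 2
  4 to go: {6,7,8,9} 2
  5 to go: {5,6,7,8,9} 2
  6 to go: {4,5,6,7,8,9} 2
  7 to go: {2,4,5,6,7,8,9} 2  {3,4,5,6,7,8,9} 2
  8 to go: {0,3,4,5,6,7,8,9} 2  {1,2,4,5,6,7,8,9} 2  {2,3,4,5,6,7,8,9} 4
  if 0:s drops first: 6 orders
  if 1:r drops first: 6 orders
heap linearizations: 12

12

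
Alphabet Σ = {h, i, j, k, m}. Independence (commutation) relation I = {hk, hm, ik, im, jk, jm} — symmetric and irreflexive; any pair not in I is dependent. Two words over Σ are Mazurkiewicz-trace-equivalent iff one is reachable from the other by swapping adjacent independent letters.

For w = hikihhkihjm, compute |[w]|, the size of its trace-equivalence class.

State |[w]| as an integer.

165

0(h) covers ∅
1(i) covers 0:h
2(k) covers ∅
3(i) covers 1:i
4(h) covers 3:i
5(h) covers 4:h
6(k) covers 2:k
7(i) covers 5:h
8(h) covers 7:i
9(j) covers 8:h
10(m) covers 6:k
floor of heap: 0:h, 2:k
completions by unplaced set U, small U first (add the entries for U minus each lowest piece of U):
  |U|=1: {9}:1  {10}:1
  |U|=2: {6,10}:1  {8,9}:1  {9,10}:2
  |U|=3: {2,6,10}:1  {6,9,10}:3  {7,8,9}:1  {8,9,10}:3
  |U|=4: {2,6,9,10}:4  {5,7,8,9}:1  {6,8,9,10}:6  {7,8,9,10}:4
  |U|=5: {2,6,8,9,10}:10  {4,5,7,8,9}:1  {5,7,8,9,10}:5  {6,7,8,9,10}:10
  |U|=6: {2,6,7,8,9,10}:20  {3,4,5,7,8,9}:1  {4,5,7,8,9,10}:6  {5,6,7,8,9,10}:15
  |U|=7: {1,3,4,5,7,8,9}:1  {2,5,6,7,8,9,10}:35  {3,4,5,7,8,9,10}:7  {4,5,6,7,8,9,10}:21
  |U|=8: {0,1,3,4,5,7,8,9}:1  {1,3,4,5,7,8,9,10}:8  {2,4,5,6,7,8,9,10}:56  {3,4,5,6,7,8,9,10}:28
  |U|=9: {0,1,3,4,5,7,8,9,10}:9  {1,3,4,5,6,7,8,9,10}:36  {2,3,4,5,6,7,8,9,10}:84
  start at 0(h): 120
  start at 2(k): 45
sum over floor = 165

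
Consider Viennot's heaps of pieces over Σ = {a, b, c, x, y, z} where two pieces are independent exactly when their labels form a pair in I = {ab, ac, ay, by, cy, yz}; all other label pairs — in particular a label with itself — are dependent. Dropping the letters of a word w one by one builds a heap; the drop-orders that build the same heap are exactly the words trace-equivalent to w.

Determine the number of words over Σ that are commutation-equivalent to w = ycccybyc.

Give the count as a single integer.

piece 0:y — minimal
piece 1:c — minimal
piece 2:c rests on {1:c}
piece 3:c rests on {2:c}
piece 4:y rests on {0:y}
piece 5:b rests on {3:c}
piece 6:y rests on {4:y}
piece 7:c rests on {5:b}
minimal pieces: {0:y, 1:c}
ways to finish when only these pieces remain (= sum over removing one remaining piece with nothing left below it):
  1 left: {6}→1  {7}→1
  2 left: {4,6}→1  {5,7}→1  {6,7}→2
  3 left: {0,4,6}→1  {3,5,7}→1  {4,6,7}→3  {5,6,7}→3
  4 left: {0,4,6,7}→4  {2,3,5,7}→1  {3,5,6,7}→4  {4,5,6,7}→6
  5 left: {0,4,5,6,7}→10  {1,2,3,5,7}→1  {2,3,5,6,7}→5  {3,4,5,6,7}→10
  6 left: {0,3,4,5,6,7}→20  {1,2,3,5,6,7}→6  {2,3,4,5,6,7}→15
  placing 0:y first → 21 extensions
  placing 1:c first → 35 extensions
total linear extensions = 56

56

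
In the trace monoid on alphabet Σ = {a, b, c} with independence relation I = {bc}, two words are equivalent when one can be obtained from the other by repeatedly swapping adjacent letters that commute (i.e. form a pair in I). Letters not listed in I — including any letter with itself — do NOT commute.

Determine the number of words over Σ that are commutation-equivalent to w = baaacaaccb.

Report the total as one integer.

3

piece 0:b — minimal
piece 1:a rests on {0:b}
piece 2:a rests on {1:a}
piece 3:a rests on {2:a}
piece 4:c rests on {3:a}
piece 5:a rests on {4:c}
piece 6:a rests on {5:a}
piece 7:c rests on {6:a}
piece 8:c rests on {7:c}
piece 9:b rests on {6:a}
minimal pieces: {0:b}
ways to finish when only these pieces remain (= sum over removing one remaining piece with nothing left below it):
  1 left: {8}→1  {9}→1
  2 left: {7,8}→1  {8,9}→2
  3 left: {7,8,9}→3
  4 left: {6,7,8,9}→3
  5 left: {5,6,7,8,9}→3
  6 left: {4,5,6,7,8,9}→3
  7 left: {3,4,5,6,7,8,9}→3
  8 left: {2,3,4,5,6,7,8,9}→3
  placing 0:b first → 3 extensions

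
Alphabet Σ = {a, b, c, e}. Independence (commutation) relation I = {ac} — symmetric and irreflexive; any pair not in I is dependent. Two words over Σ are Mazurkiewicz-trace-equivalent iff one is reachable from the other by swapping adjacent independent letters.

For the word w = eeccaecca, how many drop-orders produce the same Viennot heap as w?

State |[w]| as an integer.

piece 0:e — minimal
piece 1:e rests on {0:e}
piece 2:c rests on {1:e}
piece 3:c rests on {2:c}
piece 4:a rests on {1:e}
piece 5:e rests on {3:c, 4:a}
piece 6:c rests on {5:e}
piece 7:c rests on {6:c}
piece 8:a rests on {5:e}
minimal pieces: {0:e}
ways to finish when only these pieces remain (= sum over removing one remaining piece with nothing left below it):
  1 left: {7}→1  {8}→1
  2 left: {6,7}→1  {7,8}→2
  3 left: {6,7,8}→3
  4 left: {5,6,7,8}→3
  5 left: {3,5,6,7,8}→3  {4,5,6,7,8}→3
  6 left: {2,3,5,6,7,8}→3  {3,4,5,6,7,8}→6
  7 left: {2,3,4,5,6,7,8}→9
  placing 0:e first → 9 extensions

9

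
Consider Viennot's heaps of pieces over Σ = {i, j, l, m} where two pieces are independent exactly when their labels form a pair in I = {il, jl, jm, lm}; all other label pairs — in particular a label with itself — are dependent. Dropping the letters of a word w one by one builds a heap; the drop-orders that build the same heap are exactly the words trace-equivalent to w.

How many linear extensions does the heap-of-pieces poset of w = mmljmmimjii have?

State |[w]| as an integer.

#0=m has no predecessor
#1=m depends on [0:m]
#2=l has no predecessor
#3=j has no predecessor
#4=m depends on [1:m]
#5=m depends on [4:m]
#6=i depends on [3:j, 5:m]
#7=m depends on [6:i]
#8=j depends on [6:i]
#9=i depends on [7:m, 8:j]
#10=i depends on [9:i]
sources: [0:m, 2:l, 3:j]
N(rest) = Σ N(rest − s) over sources s of rest; N(one piece) = 1:
  size 1 → [2]=1  [10]=1
  size 2 → [2,10]=2  [9,10]=1
  size 3 → [2,9,10]=3  [7,9,10]=1  [8,9,10]=1
  size 4 → [2,7,9,10]=4  [2,8,9,10]=4  [7,8,9,10]=2
  size 5 → [2,7,8,9,10]=10  [6,7,8,9,10]=2
  size 6 → [2,6,7,8,9,10]=12  [3,6,7,8,9,10]=2  [5,6,7,8,9,10]=2
  size 7 → [2,3,6,7,8,9,10]=14  [2,5,6,7,8,9,10]=14  [3,5,6,7,8,9,10]=4  [4,5,6,7,8,9,10]=2
  size 8 → [1,4,5,6,7,8,9,10]=2  [2,3,5,6,7,8,9,10]=32  [2,4,5,6,7,8,9,10]=16  [3,4,5,6,7,8,9,10]=6
  size 9 → [0,1,4,5,6,7,8,9,10]=2  [1,2,4,5,6,7,8,9,10]=18  [1,3,4,5,6,7,8,9,10]=8  [2,3,4,5,6,7,8,9,10]=54
  first=0(m) contributes 80
  first=2(l) contributes 10
  first=3(j) contributes 20
|[w]| = 110

110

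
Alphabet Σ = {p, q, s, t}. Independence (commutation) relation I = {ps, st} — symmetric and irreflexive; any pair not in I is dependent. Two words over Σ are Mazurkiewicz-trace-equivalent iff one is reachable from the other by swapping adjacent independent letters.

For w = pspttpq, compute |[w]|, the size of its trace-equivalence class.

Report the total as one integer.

piece 0:p — minimal
piece 1:s — minimal
piece 2:p rests on {0:p}
piece 3:t rests on {2:p}
piece 4:t rests on {3:t}
piece 5:p rests on {4:t}
piece 6:q rests on {1:s, 5:p}
minimal pieces: {0:p, 1:s}
ways to finish when only these pieces remain (= sum over removing one remaining piece with nothing left below it):
  1 left: {6}→1
  2 left: {1,6}→1  {5,6}→1
  3 left: {1,5,6}→2  {4,5,6}→1
  4 left: {1,4,5,6}→3  {3,4,5,6}→1
  5 left: {1,3,4,5,6}→4  {2,3,4,5,6}→1
  placing 0:p first → 5 extensions
  placing 1:s first → 1 extensions
total linear extensions = 6

6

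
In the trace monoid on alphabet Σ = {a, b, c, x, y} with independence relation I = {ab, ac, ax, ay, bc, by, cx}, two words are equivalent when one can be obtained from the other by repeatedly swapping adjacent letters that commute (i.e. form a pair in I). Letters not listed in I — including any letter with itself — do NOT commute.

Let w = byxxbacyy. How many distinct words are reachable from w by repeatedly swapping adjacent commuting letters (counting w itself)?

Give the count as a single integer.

#0=b has no predecessor
#1=y has no predecessor
#2=x depends on [0:b, 1:y]
#3=x depends on [2:x]
#4=b depends on [3:x]
#5=a has no predecessor
#6=c depends on [1:y]
#7=y depends on [3:x, 6:c]
#8=y depends on [7:y]
sources: [0:b, 1:y, 5:a]
N(rest) = Σ N(rest − s) over sources s of rest; N(one piece) = 1:
  size 1 → [4]=1  [5]=1  [8]=1
  size 2 → [4,5]=2  [4,8]=2  [5,8]=2  [7,8]=1
  size 3 → [4,5,8]=6  [4,7,8]=3  [5,7,8]=3  [6,7,8]=1
  size 4 → [3,4,7,8]=3  [4,5,7,8]=12  [4,6,7,8]=4  [5,6,7,8]=4
  size 5 → [2,3,4,7,8]=3  [3,4,5,7,8]=15  [3,4,6,7,8]=7  [4,5,6,7,8]=20
  size 6 → [0,2,3,4,7,8]=3  [2,3,4,5,7,8]=18  [2,3,4,6,7,8]=10  [3,4,5,6,7,8]=42
  size 7 → [0,2,3,4,5,7,8]=21  [0,2,3,4,6,7,8]=13  [1,2,3,4,6,7,8]=10  [2,3,4,5,6,7,8]=70
  first=0(b) contributes 80
  first=1(y) contributes 104
  first=5(a) contributes 23
|[w]| = 207

207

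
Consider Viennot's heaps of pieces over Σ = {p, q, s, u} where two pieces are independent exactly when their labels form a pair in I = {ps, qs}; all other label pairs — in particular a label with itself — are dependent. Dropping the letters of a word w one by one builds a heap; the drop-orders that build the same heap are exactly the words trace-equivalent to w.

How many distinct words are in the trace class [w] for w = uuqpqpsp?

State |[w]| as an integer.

0(u) covers ∅
1(u) covers 0:u
2(q) covers 1:u
3(p) covers 2:q
4(q) covers 3:p
5(p) covers 4:q
6(s) covers 1:u
7(p) covers 5:p
floor of heap: 0:u
completions by unplaced set U, small U first (add the entries for U minus each lowest piece of U):
  |U|=1: {6}:1  {7}:1
  |U|=2: {5,7}:1  {6,7}:2
  |U|=3: {4,5,7}:1  {5,6,7}:3
  |U|=4: {3,4,5,7}:1  {4,5,6,7}:4
  |U|=5: {2,3,4,5,7}:1  {3,4,5,6,7}:5
  |U|=6: {2,3,4,5,6,7}:6
  start at 0(u): 6

6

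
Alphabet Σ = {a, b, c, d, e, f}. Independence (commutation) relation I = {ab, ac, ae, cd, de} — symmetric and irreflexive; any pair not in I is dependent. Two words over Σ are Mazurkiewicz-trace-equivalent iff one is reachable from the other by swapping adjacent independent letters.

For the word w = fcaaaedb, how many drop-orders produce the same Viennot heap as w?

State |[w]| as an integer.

#0=f has no predecessor
#1=c depends on [0:f]
#2=a depends on [0:f]
#3=a depends on [2:a]
#4=a depends on [3:a]
#5=e depends on [1:c]
#6=d depends on [4:a]
#7=b depends on [5:e, 6:d]
sources: [0:f]
N(rest) = Σ N(rest − s) over sources s of rest; N(one piece) = 1:
  size 1 → [7]=1
  size 2 → [5,7]=1  [6,7]=1
  size 3 → [1,5,7]=1  [4,6,7]=1  [5,6,7]=2
  size 4 → [1,5,6,7]=3  [3,4,6,7]=1  [4,5,6,7]=3
  size 5 → [1,4,5,6,7]=6  [2,3,4,6,7]=1  [3,4,5,6,7]=4
  size 6 → [1,3,4,5,6,7]=10  [2,3,4,5,6,7]=5
  first=0(f) contributes 15

15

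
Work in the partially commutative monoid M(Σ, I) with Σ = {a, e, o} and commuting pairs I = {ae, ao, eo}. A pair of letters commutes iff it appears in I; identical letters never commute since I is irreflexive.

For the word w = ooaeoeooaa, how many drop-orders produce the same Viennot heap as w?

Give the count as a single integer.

0(o) covers ∅
1(o) covers 0:o
2(a) covers ∅
3(e) covers ∅
4(o) covers 1:o
5(e) covers 3:e
6(o) covers 4:o
7(o) covers 6:o
8(a) covers 2:a
9(a) covers 8:a
floor of heap: 0:o, 2:a, 3:e
completions by unplaced set U, small U first (add the entries for U minus each lowest piece of U):
  |U|=1: {5}:1  {7}:1  {9}:1
  |U|=2: {3,5}:1  {5,7}:2  {5,9}:2  {6,7}:1  {7,9}:2  {8,9}:1
  |U|=3: {2,8,9}:1  {3,5,7}:3  {3,5,9}:3  {4,6,7}:1  {5,6,7}:3  {5,7,9}:6  {5,8,9}:3  {6,7,9}:3  {7,8,9}:3
  |U|=4: {1,4,6,7}:1  {2,5,8,9}:4  {2,7,8,9}:4  {3,5,6,7}:6  {3,5,7,9}:12  {3,5,8,9}:6  {4,5,6,7}:4  {4,6,7,9}:4  {5,6,7,9}:12  {5,7,8,9}:12  {6,7,8,9}:6
  |U|=5: {0,1,4,6,7}:1  {1,4,5,6,7}:5  {1,4,6,7,9}:5  {2,3,5,8,9}:10  {2,5,7,8,9}:20  {2,6,7,8,9}:10  {3,4,5,6,7}:10  {3,5,6,7,9}:30  {3,5,7,8,9}:30  {4,5,6,7,9}:20  {4,6,7,8,9}:10  {5,6,7,8,9}:30
  |U|=6: {0,1,4,5,6,7}:6  {0,1,4,6,7,9}:6  {1,3,4,5,6,7}:15  {1,4,5,6,7,9}:30  {1,4,6,7,8,9}:15  {2,3,5,7,8,9}:60  {2,4,6,7,8,9}:20  {2,5,6,7,8,9}:60  {3,4,5,6,7,9}:60  {3,5,6,7,8,9}:90  {4,5,6,7,8,9}:60
  |U|=7: {0,1,3,4,5,6,7}:21  {0,1,4,5,6,7,9}:42  {0,1,4,6,7,8,9}:21  {1,2,4,6,7,8,9}:35  {1,3,4,5,6,7,9}:105  {1,4,5,6,7,8,9}:105  {2,3,5,6,7,8,9}:210  {2,4,5,6,7,8,9}:140  {3,4,5,6,7,8,9}:210
  |U|=8: {0,1,2,4,6,7,8,9}:56  {0,1,3,4,5,6,7,9}:168  {0,1,4,5,6,7,8,9}:168  {1,2,4,5,6,7,8,9}:280  {1,3,4,5,6,7,8,9}:420  {2,3,4,5,6,7,8,9}:560
  start at 0(o): 1260
  start at 2(a): 756
  start at 3(e): 504
sum over floor = 2520

2520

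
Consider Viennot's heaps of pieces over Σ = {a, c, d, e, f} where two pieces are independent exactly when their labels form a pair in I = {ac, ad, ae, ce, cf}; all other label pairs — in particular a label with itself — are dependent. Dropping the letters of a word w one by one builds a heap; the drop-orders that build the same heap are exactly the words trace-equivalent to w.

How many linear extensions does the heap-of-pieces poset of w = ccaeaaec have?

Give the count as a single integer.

560

piece 0:c — minimal
piece 1:c rests on {0:c}
piece 2:a — minimal
piece 3:e — minimal
piece 4:a rests on {2:a}
piece 5:a rests on {4:a}
piece 6:e rests on {3:e}
piece 7:c rests on {1:c}
minimal pieces: {0:c, 2:a, 3:e}
ways to finish when only these pieces remain (= sum over removing one remaining piece with nothing left below it):
  1 left: {5}→1  {6}→1  {7}→1
  2 left: {1,7}→1  {3,6}→1  {4,5}→1  {5,6}→2  {5,7}→2  {6,7}→2
  3 left: {0,1,7}→1  {1,5,7}→3  {1,6,7}→3  {2,4,5}→1  {3,5,6}→3  {3,6,7}→3  {4,5,6}→3  {4,5,7}→3  {5,6,7}→6
  4 left: {0,1,5,7}→4  {0,1,6,7}→4  {1,3,6,7}→6  {1,4,5,7}→6  {1,5,6,7}→12  {2,4,5,6}→4  {2,4,5,7}→4  {3,4,5,6}→6  {3,5,6,7}→12  {4,5,6,7}→12
  5 left: {0,1,3,6,7}→10  {0,1,4,5,7}→10  {0,1,5,6,7}→20  {1,2,4,5,7}→10  {1,3,5,6,7}→30  {1,4,5,6,7}→30  {2,3,4,5,6}→10  {2,4,5,6,7}→20  {3,4,5,6,7}→30
  6 left: {0,1,2,4,5,7}→20  {0,1,3,5,6,7}→60  {0,1,4,5,6,7}→60  {1,2,4,5,6,7}→60  {1,3,4,5,6,7}→90  {2,3,4,5,6,7}→60
  placing 0:c first → 210 extensions
  placing 2:a first → 210 extensions
  placing 3:e first → 140 extensions
total linear extensions = 560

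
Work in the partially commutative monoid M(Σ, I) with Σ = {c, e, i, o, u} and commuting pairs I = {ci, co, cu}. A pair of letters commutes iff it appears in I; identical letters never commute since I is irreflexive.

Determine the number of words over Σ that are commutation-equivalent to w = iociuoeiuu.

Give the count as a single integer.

drop 0:i onto floor
drop 1:o onto {0:i}
drop 2:c onto floor
drop 3:i onto {1:o}
drop 4:u onto {3:i}
drop 5:o onto {4:u}
drop 6:e onto {2:c, 5:o}
drop 7:i onto {6:e}
drop 8:u onto {7:i}
drop 9:u onto {8:u}
ground layer = {0:i, 2:c}
drop-orders for the pieces not yet dropped (sum over which currently-grounded one goes next):
  1 to go: {9} 1
  2 to go: {8,9} 1
  3 to go: {7,8,9} 1
  4 to go: {6,7,8,9} 1
  5 to go: {2,6,7,8,9} 1  {5,6,7,8,9} 1
  6 to go: {2,5,6,7,8,9} 2  {4,5,6,7,8,9} 1
  7 to go: {2,4,5,6,7,8,9} 3  {3,4,5,6,7,8,9} 1
  8 to go: {1,3,4,5,6,7,8,9} 1  {2,3,4,5,6,7,8,9} 4
  if 0:i drops first: 5 orders
  if 2:c drops first: 1 orders
heap linearizations: 6

6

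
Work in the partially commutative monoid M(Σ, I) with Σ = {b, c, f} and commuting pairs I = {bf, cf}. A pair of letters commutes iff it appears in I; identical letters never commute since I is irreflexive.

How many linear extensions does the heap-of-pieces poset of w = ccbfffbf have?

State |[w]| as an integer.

70

#0=c has no predecessor
#1=c depends on [0:c]
#2=b depends on [1:c]
#3=f has no predecessor
#4=f depends on [3:f]
#5=f depends on [4:f]
#6=b depends on [2:b]
#7=f depends on [5:f]
sources: [0:c, 3:f]
N(rest) = Σ N(rest − s) over sources s of rest; N(one piece) = 1:
  size 1 → [6]=1  [7]=1
  size 2 → [2,6]=1  [5,7]=1  [6,7]=2
  size 3 → [1,2,6]=1  [2,6,7]=3  [4,5,7]=1  [5,6,7]=3
  size 4 → [0,1,2,6]=1  [1,2,6,7]=4  [2,5,6,7]=6  [3,4,5,7]=1  [4,5,6,7]=4
  size 5 → [0,1,2,6,7]=5  [1,2,5,6,7]=10  [2,4,5,6,7]=10  [3,4,5,6,7]=5
  size 6 → [0,1,2,5,6,7]=15  [1,2,4,5,6,7]=20  [2,3,4,5,6,7]=15
  first=0(c) contributes 35
  first=3(f) contributes 35
|[w]| = 70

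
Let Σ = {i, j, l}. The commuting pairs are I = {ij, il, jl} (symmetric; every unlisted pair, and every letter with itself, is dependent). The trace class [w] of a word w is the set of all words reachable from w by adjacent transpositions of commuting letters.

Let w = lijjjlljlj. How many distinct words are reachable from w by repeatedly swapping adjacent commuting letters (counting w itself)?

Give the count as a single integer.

1260

drop 0:l onto floor
drop 1:i onto floor
drop 2:j onto floor
drop 3:j onto {2:j}
drop 4:j onto {3:j}
drop 5:l onto {0:l}
drop 6:l onto {5:l}
drop 7:j onto {4:j}
drop 8:l onto {6:l}
drop 9:j onto {7:j}
ground layer = {0:l, 1:i, 2:j}
drop-orders for the pieces not yet dropped (sum over which currently-grounded one goes next):
  1 to go: {1} 1  {8} 1  {9} 1
  2 to go: {1,8} 2  {1,9} 2  {6,8} 1  {7,9} 1  {8,9} 2
  3 to go: {1,6,8} 3  {1,7,9} 3  {1,8,9} 6  {4,7,9} 1  {5,6,8} 1  {6,8,9} 3  {7,8,9} 3
  4 to go: {0,5,6,8} 1  {1,4,7,9} 4  {1,5,6,8} 4  {1,6,8,9} 12  {1,7,8,9} 12  {3,4,7,9} 1  {4,7,8,9} 4  {5,6,8,9} 4  {6,7,8,9} 6
  5 to go: {0,1,5,6,8} 5  {0,5,6,8,9} 5  {1,3,4,7,9} 5  {1,4,7,8,9} 20  {1,5,6,8,9} 20  {1,6,7,8,9} 30  {2,3,4,7,9} 1  {3,4,7,8,9} 5  {4,6,7,8,9} 10  {5,6,7,8,9} 10
  6 to go: {0,1,5,6,8,9} 30  {0,5,6,7,8,9} 15  {1,2,3,4,7,9} 6  {1,3,4,7,8,9} 30  {1,4,6,7,8,9} 60  {1,5,6,7,8,9} 60  {2,3,4,7,8,9} 6  {3,4,6,7,8,9} 15  {4,5,6,7,8,9} 20
  7 to go: {0,1,5,6,7,8,9} 105  {0,4,5,6,7,8,9} 35  {1,2,3,4,7,8,9} 42  {1,3,4,6,7,8,9} 105  {1,4,5,6,7,8,9} 140  {2,3,4,6,7,8,9} 21  {3,4,5,6,7,8,9} 35
  8 to go: {0,1,4,5,6,7,8,9} 280  {0,3,4,5,6,7,8,9} 70  {1,2,3,4,6,7,8,9} 168  {1,3,4,5,6,7,8,9} 280  {2,3,4,5,6,7,8,9} 56
  if 0:l drops first: 504 orders
  if 1:i drops first: 126 orders
  if 2:j drops first: 630 orders
heap linearizations: 1260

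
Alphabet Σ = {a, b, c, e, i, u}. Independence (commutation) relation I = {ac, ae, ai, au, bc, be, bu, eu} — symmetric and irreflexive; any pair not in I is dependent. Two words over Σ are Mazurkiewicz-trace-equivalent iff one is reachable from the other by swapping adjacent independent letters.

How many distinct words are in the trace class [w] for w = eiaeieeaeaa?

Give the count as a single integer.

330

#0=e has no predecessor
#1=i depends on [0:e]
#2=a has no predecessor
#3=e depends on [1:i]
#4=i depends on [3:e]
#5=e depends on [4:i]
#6=e depends on [5:e]
#7=a depends on [2:a]
#8=e depends on [6:e]
#9=a depends on [7:a]
#10=a depends on [9:a]
sources: [0:e, 2:a]
N(rest) = Σ N(rest − s) over sources s of rest; N(one piece) = 1:
  size 1 → [8]=1  [10]=1
  size 2 → [6,8]=1  [8,10]=2  [9,10]=1
  size 3 → [5,6,8]=1  [6,8,10]=3  [7,9,10]=1  [8,9,10]=3
  size 4 → [2,7,9,10]=1  [4,5,6,8]=1  [5,6,8,10]=4  [6,8,9,10]=6  [7,8,9,10]=4
  size 5 → [2,7,8,9,10]=5  [3,4,5,6,8]=1  [4,5,6,8,10]=5  [5,6,8,9,10]=10  [6,7,8,9,10]=10
  size 6 → [1,3,4,5,6,8]=1  [2,6,7,8,9,10]=15  [3,4,5,6,8,10]=6  [4,5,6,8,9,10]=15  [5,6,7,8,9,10]=20
  size 7 → [0,1,3,4,5,6,8]=1  [1,3,4,5,6,8,10]=7  [2,5,6,7,8,9,10]=35  [3,4,5,6,8,9,10]=21  [4,5,6,7,8,9,10]=35
  size 8 → [0,1,3,4,5,6,8,10]=8  [1,3,4,5,6,8,9,10]=28  [2,4,5,6,7,8,9,10]=70  [3,4,5,6,7,8,9,10]=56
  size 9 → [0,1,3,4,5,6,8,9,10]=36  [1,3,4,5,6,7,8,9,10]=84  [2,3,4,5,6,7,8,9,10]=126
  first=0(e) contributes 210
  first=2(a) contributes 120
|[w]| = 330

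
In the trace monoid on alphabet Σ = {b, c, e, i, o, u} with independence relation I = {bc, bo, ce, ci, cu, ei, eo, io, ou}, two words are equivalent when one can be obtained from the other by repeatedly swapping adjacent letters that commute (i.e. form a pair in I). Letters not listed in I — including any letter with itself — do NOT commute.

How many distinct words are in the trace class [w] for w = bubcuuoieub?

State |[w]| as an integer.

drop 0:b onto floor
drop 1:u onto {0:b}
drop 2:b onto {1:u}
drop 3:c onto floor
drop 4:u onto {2:b}
drop 5:u onto {4:u}
drop 6:o onto {3:c}
drop 7:i onto {5:u}
drop 8:e onto {5:u}
drop 9:u onto {7:i, 8:e}
drop 10:b onto {9:u}
ground layer = {0:b, 3:c}
drop-orders for the pieces not yet dropped (sum over which currently-grounded one goes next):
  1 to go: {6} 1  {10} 1
  2 to go: {3,6} 1  {6,10} 2  {9,10} 1
  3 to go: {3,6,10} 3  {6,9,10} 3  {7,9,10} 1  {8,9,10} 1
  4 to go: {3,6,9,10} 6  {6,7,9,10} 4  {6,8,9,10} 4  {7,8,9,10} 2
  5 to go: {3,6,7,9,10} 10  {3,6,8,9,10} 10  {5,7,8,9,10} 2  {6,7,8,9,10} 10
  6 to go: {3,6,7,8,9,10} 30  {4,5,7,8,9,10} 2  {5,6,7,8,9,10} 12
  7 to go: {2,4,5,7,8,9,10} 2  {3,5,6,7,8,9,10} 42  {4,5,6,7,8,9,10} 14
  8 to go: {1,2,4,5,7,8,9,10} 2  {2,4,5,6,7,8,9,10} 16  {3,4,5,6,7,8,9,10} 56
  9 to go: {0,1,2,4,5,7,8,9,10} 2  {1,2,4,5,6,7,8,9,10} 18  {2,3,4,5,6,7,8,9,10} 72
  if 0:b drops first: 90 orders
  if 3:c drops first: 20 orders
heap linearizations: 110

110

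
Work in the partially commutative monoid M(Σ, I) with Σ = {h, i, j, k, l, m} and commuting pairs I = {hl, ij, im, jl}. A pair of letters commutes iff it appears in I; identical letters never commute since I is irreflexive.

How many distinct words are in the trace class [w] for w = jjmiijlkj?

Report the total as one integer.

25

0(j) covers ∅
1(j) covers 0:j
2(m) covers 1:j
3(i) covers ∅
4(i) covers 3:i
5(j) covers 2:m
6(l) covers 2:m, 4:i
7(k) covers 5:j, 6:l
8(j) covers 7:k
floor of heap: 0:j, 3:i
completions by unplaced set U, small U first (add the entries for U minus each lowest piece of U):
  |U|=1: {8}:1
  |U|=2: {7,8}:1
  |U|=3: {5,7,8}:1  {6,7,8}:1
  |U|=4: {4,6,7,8}:1  {5,6,7,8}:2
  |U|=5: {2,5,6,7,8}:2  {3,4,6,7,8}:1  {4,5,6,7,8}:3
  |U|=6: {1,2,5,6,7,8}:2  {2,4,5,6,7,8}:5  {3,4,5,6,7,8}:4
  |U|=7: {0,1,2,5,6,7,8}:2  {1,2,4,5,6,7,8}:7  {2,3,4,5,6,7,8}:9
  start at 0(j): 16
  start at 3(i): 9
sum over floor = 25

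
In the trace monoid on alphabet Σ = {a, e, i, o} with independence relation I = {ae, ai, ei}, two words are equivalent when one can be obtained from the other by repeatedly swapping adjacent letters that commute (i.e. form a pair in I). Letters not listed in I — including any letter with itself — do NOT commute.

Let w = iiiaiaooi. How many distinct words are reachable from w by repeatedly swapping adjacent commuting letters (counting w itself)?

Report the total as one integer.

0(i) covers ∅
1(i) covers 0:i
2(i) covers 1:i
3(a) covers ∅
4(i) covers 2:i
5(a) covers 3:a
6(o) covers 4:i, 5:a
7(o) covers 6:o
8(i) covers 7:o
floor of heap: 0:i, 3:a
completions by unplaced set U, small U first (add the entries for U minus each lowest piece of U):
  |U|=1: {8}:1
  |U|=2: {7,8}:1
  |U|=3: {6,7,8}:1
  |U|=4: {4,6,7,8}:1  {5,6,7,8}:1
  |U|=5: {2,4,6,7,8}:1  {3,5,6,7,8}:1  {4,5,6,7,8}:2
  |U|=6: {1,2,4,6,7,8}:1  {2,4,5,6,7,8}:3  {3,4,5,6,7,8}:3
  |U|=7: {0,1,2,4,6,7,8}:1  {1,2,4,5,6,7,8}:4  {2,3,4,5,6,7,8}:6
  start at 0(i): 10
  start at 3(a): 5
sum over floor = 15

15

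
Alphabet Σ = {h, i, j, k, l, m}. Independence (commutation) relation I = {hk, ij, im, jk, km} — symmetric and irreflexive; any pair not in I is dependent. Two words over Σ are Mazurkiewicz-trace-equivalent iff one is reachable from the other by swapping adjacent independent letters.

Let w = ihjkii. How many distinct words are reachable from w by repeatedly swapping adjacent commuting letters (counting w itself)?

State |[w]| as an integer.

piece 0:i — minimal
piece 1:h rests on {0:i}
piece 2:j rests on {1:h}
piece 3:k rests on {0:i}
piece 4:i rests on {1:h, 3:k}
piece 5:i rests on {4:i}
minimal pieces: {0:i}
ways to finish when only these pieces remain (= sum over removing one remaining piece with nothing left below it):
  1 left: {2}→1  {5}→1
  2 left: {2,5}→2  {4,5}→1
  3 left: {2,4,5}→3  {3,4,5}→1
  4 left: {1,2,4,5}→3  {2,3,4,5}→4
  placing 0:i first → 7 extensions

7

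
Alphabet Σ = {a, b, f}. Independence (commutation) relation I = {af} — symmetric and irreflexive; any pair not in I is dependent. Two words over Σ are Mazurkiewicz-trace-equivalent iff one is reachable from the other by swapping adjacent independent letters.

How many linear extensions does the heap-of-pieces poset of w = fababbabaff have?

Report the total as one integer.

0(f) covers ∅
1(a) covers ∅
2(b) covers 0:f, 1:a
3(a) covers 2:b
4(b) covers 3:a
5(b) covers 4:b
6(a) covers 5:b
7(b) covers 6:a
8(a) covers 7:b
9(f) covers 7:b
10(f) covers 9:f
floor of heap: 0:f, 1:a
completions by unplaced set U, small U first (add the entries for U minus each lowest piece of U):
  |U|=1: {8}:1  {10}:1
  |U|=2: {8,10}:2  {9,10}:1
  |U|=3: {8,9,10}:3
  |U|=4: {7,8,9,10}:3
  |U|=5: {6,7,8,9,10}:3
  |U|=6: {5,6,7,8,9,10}:3
  |U|=7: {4,5,6,7,8,9,10}:3
  |U|=8: {3,4,5,6,7,8,9,10}:3
  |U|=9: {2,3,4,5,6,7,8,9,10}:3
  start at 0(f): 3
  start at 1(a): 3
sum over floor = 6

6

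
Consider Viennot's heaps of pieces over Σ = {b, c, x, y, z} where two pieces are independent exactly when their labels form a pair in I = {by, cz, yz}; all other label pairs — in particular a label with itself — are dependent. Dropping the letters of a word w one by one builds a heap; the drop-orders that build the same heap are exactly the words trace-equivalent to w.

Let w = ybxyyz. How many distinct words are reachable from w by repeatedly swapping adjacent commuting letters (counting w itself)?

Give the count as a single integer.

drop 0:y onto floor
drop 1:b onto floor
drop 2:x onto {0:y, 1:b}
drop 3:y onto {2:x}
drop 4:y onto {3:y}
drop 5:z onto {2:x}
ground layer = {0:y, 1:b}
drop-orders for the pieces not yet dropped (sum over which currently-grounded one goes next):
  1 to go: {4} 1  {5} 1
  2 to go: {3,4} 1  {4,5} 2
  3 to go: {3,4,5} 3
  4 to go: {2,3,4,5} 3
  if 0:y drops first: 3 orders
  if 1:b drops first: 3 orders
heap linearizations: 6

6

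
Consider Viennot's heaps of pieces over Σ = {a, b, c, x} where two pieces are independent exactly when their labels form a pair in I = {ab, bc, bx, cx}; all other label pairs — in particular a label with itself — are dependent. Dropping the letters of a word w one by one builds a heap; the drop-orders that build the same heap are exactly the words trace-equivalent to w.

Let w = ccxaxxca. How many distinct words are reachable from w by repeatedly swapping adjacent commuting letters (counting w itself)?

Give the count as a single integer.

0(c) covers ∅
1(c) covers 0:c
2(x) covers ∅
3(a) covers 1:c, 2:x
4(x) covers 3:a
5(x) covers 4:x
6(c) covers 3:a
7(a) covers 5:x, 6:c
floor of heap: 0:c, 2:x
completions by unplaced set U, small U first (add the entries for U minus each lowest piece of U):
  |U|=1: {7}:1
  |U|=2: {5,7}:1  {6,7}:1
  |U|=3: {4,5,7}:1  {5,6,7}:2
  |U|=4: {4,5,6,7}:3
  |U|=5: {3,4,5,6,7}:3
  |U|=6: {1,3,4,5,6,7}:3  {2,3,4,5,6,7}:3
  start at 0(c): 6
  start at 2(x): 3
sum over floor = 9

9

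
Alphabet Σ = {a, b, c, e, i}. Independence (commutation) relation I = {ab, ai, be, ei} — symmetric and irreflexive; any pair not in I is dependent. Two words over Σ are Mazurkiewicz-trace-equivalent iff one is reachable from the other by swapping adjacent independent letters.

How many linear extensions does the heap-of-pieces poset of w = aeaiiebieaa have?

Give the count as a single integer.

330

drop 0:a onto floor
drop 1:e onto {0:a}
drop 2:a onto {1:e}
drop 3:i onto floor
drop 4:i onto {3:i}
drop 5:e onto {2:a}
drop 6:b onto {4:i}
drop 7:i onto {6:b}
drop 8:e onto {5:e}
drop 9:a onto {8:e}
drop 10:a onto {9:a}
ground layer = {0:a, 3:i}
drop-orders for the pieces not yet dropped (sum over which currently-grounded one goes next):
  1 to go: {7} 1  {10} 1
  2 to go: {6,7} 1  {7,10} 2  {9,10} 1
  3 to go: {4,6,7} 1  {6,7,10} 3  {7,9,10} 3  {8,9,10} 1
  4 to go: {3,4,6,7} 1  {4,6,7,10} 4  {5,8,9,10} 1  {6,7,9,10} 6  {7,8,9,10} 4
  5 to go: {2,5,8,9,10} 1  {3,4,6,7,10} 5  {4,6,7,9,10} 10  {5,7,8,9,10} 5  {6,7,8,9,10} 10
  6 to go: {1,2,5,8,9,10} 1  {2,5,7,8,9,10} 6  {3,4,6,7,9,10} 15  {4,6,7,8,9,10} 20  {5,6,7,8,9,10} 15
  7 to go: {0,1,2,5,8,9,10} 1  {1,2,5,7,8,9,10} 7  {2,5,6,7,8,9,10} 21  {3,4,6,7,8,9,10} 35  {4,5,6,7,8,9,10} 35
  8 to go: {0,1,2,5,7,8,9,10} 8  {1,2,5,6,7,8,9,10} 28  {2,4,5,6,7,8,9,10} 56  {3,4,5,6,7,8,9,10} 70
  9 to go: {0,1,2,5,6,7,8,9,10} 36  {1,2,4,5,6,7,8,9,10} 84  {2,3,4,5,6,7,8,9,10} 126
  if 0:a drops first: 210 orders
  if 3:i drops first: 120 orders
heap linearizations: 330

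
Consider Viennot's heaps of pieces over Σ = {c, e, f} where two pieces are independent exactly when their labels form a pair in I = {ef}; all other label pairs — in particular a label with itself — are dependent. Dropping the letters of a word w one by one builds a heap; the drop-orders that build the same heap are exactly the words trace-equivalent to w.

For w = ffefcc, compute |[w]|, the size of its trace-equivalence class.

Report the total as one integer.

4

piece 0:f — minimal
piece 1:f rests on {0:f}
piece 2:e — minimal
piece 3:f rests on {1:f}
piece 4:c rests on {2:e, 3:f}
piece 5:c rests on {4:c}
minimal pieces: {0:f, 2:e}
ways to finish when only these pieces remain (= sum over removing one remaining piece with nothing left below it):
  1 left: {5}→1
  2 left: {4,5}→1
  3 left: {2,4,5}→1  {3,4,5}→1
  4 left: {1,3,4,5}→1  {2,3,4,5}→2
  placing 0:f first → 3 extensions
  placing 2:e first → 1 extensions
total linear extensions = 4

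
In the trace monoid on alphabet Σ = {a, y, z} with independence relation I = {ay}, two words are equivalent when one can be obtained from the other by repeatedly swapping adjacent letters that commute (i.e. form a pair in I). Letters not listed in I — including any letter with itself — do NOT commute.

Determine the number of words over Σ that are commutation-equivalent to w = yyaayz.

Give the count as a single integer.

10

#0=y has no predecessor
#1=y depends on [0:y]
#2=a has no predecessor
#3=a depends on [2:a]
#4=y depends on [1:y]
#5=z depends on [3:a, 4:y]
sources: [0:y, 2:a]
N(rest) = Σ N(rest − s) over sources s of rest; N(one piece) = 1:
  size 1 → [5]=1
  size 2 → [3,5]=1  [4,5]=1
  size 3 → [1,4,5]=1  [2,3,5]=1  [3,4,5]=2
  size 4 → [0,1,4,5]=1  [1,3,4,5]=3  [2,3,4,5]=3
  first=0(y) contributes 6
  first=2(a) contributes 4
|[w]| = 10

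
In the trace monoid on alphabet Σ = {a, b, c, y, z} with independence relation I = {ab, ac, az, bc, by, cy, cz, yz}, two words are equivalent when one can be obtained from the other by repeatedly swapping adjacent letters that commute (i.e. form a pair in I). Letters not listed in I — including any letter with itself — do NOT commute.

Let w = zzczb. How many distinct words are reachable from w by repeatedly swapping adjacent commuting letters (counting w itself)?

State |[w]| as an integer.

5

drop 0:z onto floor
drop 1:z onto {0:z}
drop 2:c onto floor
drop 3:z onto {1:z}
drop 4:b onto {3:z}
ground layer = {0:z, 2:c}
drop-orders for the pieces not yet dropped (sum over which currently-grounded one goes next):
  1 to go: {2} 1  {4} 1
  2 to go: {2,4} 2  {3,4} 1
  3 to go: {1,3,4} 1  {2,3,4} 3
  if 0:z drops first: 4 orders
  if 2:c drops first: 1 orders
heap linearizations: 5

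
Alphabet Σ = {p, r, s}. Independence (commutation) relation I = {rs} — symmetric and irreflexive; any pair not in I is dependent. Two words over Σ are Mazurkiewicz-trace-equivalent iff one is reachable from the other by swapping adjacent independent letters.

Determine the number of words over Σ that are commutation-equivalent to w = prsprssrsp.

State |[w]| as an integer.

20

#0=p has no predecessor
#1=r depends on [0:p]
#2=s depends on [0:p]
#3=p depends on [1:r, 2:s]
#4=r depends on [3:p]
#5=s depends on [3:p]
#6=s depends on [5:s]
#7=r depends on [4:r]
#8=s depends on [6:s]
#9=p depends on [7:r, 8:s]
sources: [0:p]
N(rest) = Σ N(rest − s) over sources s of rest; N(one piece) = 1:
  size 1 → [9]=1
  size 2 → [7,9]=1  [8,9]=1
  size 3 → [4,7,9]=1  [6,8,9]=1  [7,8,9]=2
  size 4 → [4,7,8,9]=3  [5,6,8,9]=1  [6,7,8,9]=3
  size 5 → [4,6,7,8,9]=6  [5,6,7,8,9]=4
  size 6 → [4,5,6,7,8,9]=10
  size 7 → [3,4,5,6,7,8,9]=10
  size 8 → [1,3,4,5,6,7,8,9]=10  [2,3,4,5,6,7,8,9]=10
  first=0(p) contributes 20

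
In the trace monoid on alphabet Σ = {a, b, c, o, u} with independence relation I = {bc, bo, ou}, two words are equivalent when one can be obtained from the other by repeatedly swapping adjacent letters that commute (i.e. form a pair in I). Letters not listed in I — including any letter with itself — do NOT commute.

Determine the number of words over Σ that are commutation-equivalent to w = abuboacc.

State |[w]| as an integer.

4

drop 0:a onto floor
drop 1:b onto {0:a}
drop 2:u onto {1:b}
drop 3:b onto {2:u}
drop 4:o onto {0:a}
drop 5:a onto {3:b, 4:o}
drop 6:c onto {5:a}
drop 7:c onto {6:c}
ground layer = {0:a}
drop-orders for the pieces not yet dropped (sum over which currently-grounded one goes next):
  1 to go: {7} 1
  2 to go: {6,7} 1
  3 to go: {5,6,7} 1
  4 to go: {3,5,6,7} 1  {4,5,6,7} 1
  5 to go: {2,3,5,6,7} 1  {3,4,5,6,7} 2
  6 to go: {1,2,3,5,6,7} 1  {2,3,4,5,6,7} 3
  if 0:a drops first: 4 orders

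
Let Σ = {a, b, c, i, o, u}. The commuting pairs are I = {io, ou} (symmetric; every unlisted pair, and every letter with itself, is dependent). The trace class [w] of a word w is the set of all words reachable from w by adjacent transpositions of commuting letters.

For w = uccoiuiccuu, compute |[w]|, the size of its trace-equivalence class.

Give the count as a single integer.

#0=u has no predecessor
#1=c depends on [0:u]
#2=c depends on [1:c]
#3=o depends on [2:c]
#4=i depends on [2:c]
#5=u depends on [4:i]
#6=i depends on [5:u]
#7=c depends on [3:o, 6:i]
#8=c depends on [7:c]
#9=u depends on [8:c]
#10=u depends on [9:u]
sources: [0:u]
N(rest) = Σ N(rest − s) over sources s of rest; N(one piece) = 1:
  size 1 → [10]=1
  size 2 → [9,10]=1
  size 3 → [8,9,10]=1
  size 4 → [7,8,9,10]=1
  size 5 → [3,7,8,9,10]=1  [6,7,8,9,10]=1
  size 6 → [3,6,7,8,9,10]=2  [5,6,7,8,9,10]=1
  size 7 → [3,5,6,7,8,9,10]=3  [4,5,6,7,8,9,10]=1
  size 8 → [3,4,5,6,7,8,9,10]=4
  size 9 → [2,3,4,5,6,7,8,9,10]=4
  first=0(u) contributes 4

4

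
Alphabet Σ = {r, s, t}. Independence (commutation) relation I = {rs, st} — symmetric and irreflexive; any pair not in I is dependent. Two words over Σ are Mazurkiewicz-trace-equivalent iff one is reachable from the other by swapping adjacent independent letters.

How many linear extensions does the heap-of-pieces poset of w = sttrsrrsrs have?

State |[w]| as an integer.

210

0(s) covers ∅
1(t) covers ∅
2(t) covers 1:t
3(r) covers 2:t
4(s) covers 0:s
5(r) covers 3:r
6(r) covers 5:r
7(s) covers 4:s
8(r) covers 6:r
9(s) covers 7:s
floor of heap: 0:s, 1:t
completions by unplaced set U, small U first (add the entries for U minus each lowest piece of U):
  |U|=1: {8}:1  {9}:1
  |U|=2: {6,8}:1  {7,9}:1  {8,9}:2
  |U|=3: {4,7,9}:1  {5,6,8}:1  {6,8,9}:3  {7,8,9}:3
  |U|=4: {0,4,7,9}:1  {3,5,6,8}:1  {4,7,8,9}:4  {5,6,8,9}:4  {6,7,8,9}:6
  |U|=5: {0,4,7,8,9}:5  {2,3,5,6,8}:1  {3,5,6,8,9}:5  {4,6,7,8,9}:10  {5,6,7,8,9}:10
  |U|=6: {0,4,6,7,8,9}:15  {1,2,3,5,6,8}:1  {2,3,5,6,8,9}:6  {3,5,6,7,8,9}:15  {4,5,6,7,8,9}:20
  |U|=7: {0,4,5,6,7,8,9}:35  {1,2,3,5,6,8,9}:7  {2,3,5,6,7,8,9}:21  {3,4,5,6,7,8,9}:35
  |U|=8: {0,3,4,5,6,7,8,9}:70  {1,2,3,5,6,7,8,9}:28  {2,3,4,5,6,7,8,9}:56
  start at 0(s): 84
  start at 1(t): 126
sum over floor = 210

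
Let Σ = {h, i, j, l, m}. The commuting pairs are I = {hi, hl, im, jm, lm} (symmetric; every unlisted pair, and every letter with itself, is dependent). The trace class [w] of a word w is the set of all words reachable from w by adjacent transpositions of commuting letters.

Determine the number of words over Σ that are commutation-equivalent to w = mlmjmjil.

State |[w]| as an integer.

56

0(m) covers ∅
1(l) covers ∅
2(m) covers 0:m
3(j) covers 1:l
4(m) covers 2:m
5(j) covers 3:j
6(i) covers 5:j
7(l) covers 6:i
floor of heap: 0:m, 1:l
completions by unplaced set U, small U first (add the entries for U minus each lowest piece of U):
  |U|=1: {4}:1  {7}:1
  |U|=2: {2,4}:1  {4,7}:2  {6,7}:1
  |U|=3: {0,2,4}:1  {2,4,7}:3  {4,6,7}:3  {5,6,7}:1
  |U|=4: {0,2,4,7}:4  {2,4,6,7}:6  {3,5,6,7}:1  {4,5,6,7}:4
  |U|=5: {0,2,4,6,7}:10  {1,3,5,6,7}:1  {2,4,5,6,7}:10  {3,4,5,6,7}:5
  |U|=6: {0,2,4,5,6,7}:20  {1,3,4,5,6,7}:6  {2,3,4,5,6,7}:15
  start at 0(m): 21
  start at 1(l): 35
sum over floor = 56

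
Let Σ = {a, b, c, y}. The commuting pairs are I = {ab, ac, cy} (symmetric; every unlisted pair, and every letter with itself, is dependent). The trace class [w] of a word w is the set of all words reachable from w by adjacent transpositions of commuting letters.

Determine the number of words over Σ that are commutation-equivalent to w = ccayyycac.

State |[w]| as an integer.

#0=c has no predecessor
#1=c depends on [0:c]
#2=a has no predecessor
#3=y depends on [2:a]
#4=y depends on [3:y]
#5=y depends on [4:y]
#6=c depends on [1:c]
#7=a depends on [5:y]
#8=c depends on [6:c]
sources: [0:c, 2:a]
N(rest) = Σ N(rest − s) over sources s of rest; N(one piece) = 1:
  size 1 → [7]=1  [8]=1
  size 2 → [5,7]=1  [6,8]=1  [7,8]=2
  size 3 → [1,6,8]=1  [4,5,7]=1  [5,7,8]=3  [6,7,8]=3
  size 4 → [0,1,6,8]=1  [1,6,7,8]=4  [3,4,5,7]=1  [4,5,7,8]=4  [5,6,7,8]=6
  size 5 → [0,1,6,7,8]=5  [1,5,6,7,8]=10  [2,3,4,5,7]=1  [3,4,5,7,8]=5  [4,5,6,7,8]=10
  size 6 → [0,1,5,6,7,8]=15  [1,4,5,6,7,8]=20  [2,3,4,5,7,8]=6  [3,4,5,6,7,8]=15
  size 7 → [0,1,4,5,6,7,8]=35  [1,3,4,5,6,7,8]=35  [2,3,4,5,6,7,8]=21
  first=0(c) contributes 56
  first=2(a) contributes 70
|[w]| = 126

126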